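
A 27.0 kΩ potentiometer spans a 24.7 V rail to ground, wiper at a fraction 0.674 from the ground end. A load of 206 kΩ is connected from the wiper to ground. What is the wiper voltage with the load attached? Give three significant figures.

V ≈ 16.2 V

The wiper splits the pot into (1−α)R = 8.802 kΩ above and αR = 18.20 kΩ below.
Lower section ‖ load = 16.72 kΩ.
V_wiper = 24.7 × 16.72/(8.802 + 16.72) = 16.2 V.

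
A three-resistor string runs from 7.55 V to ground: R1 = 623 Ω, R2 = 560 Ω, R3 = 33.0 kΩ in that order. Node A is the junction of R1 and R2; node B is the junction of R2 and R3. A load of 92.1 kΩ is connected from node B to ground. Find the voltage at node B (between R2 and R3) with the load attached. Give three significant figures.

At node B, R3 is in parallel with the load: R3‖R_L = 24290 Ω.
Below node A the resistance is R2 + (R3‖R_L) = 24850 Ω, so V_A = 7.55 × 24850/25480 = 7.365 V.
Then V_B = V_A × (R3‖R_L)/(R2 + R3‖R_L) = 7.365 × 24290/24850 = 7.20 V.

V ≈ 7.20 V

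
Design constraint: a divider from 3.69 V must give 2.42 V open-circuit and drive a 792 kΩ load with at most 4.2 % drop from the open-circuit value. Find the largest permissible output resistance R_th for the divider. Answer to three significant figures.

Loading drop = R_th/(R_th + R_L) ≤ 0.0420, so R_th ≤ R_L · ε/(1−ε) = 792 kΩ × 0.0420/0.9580 = 34.7 kΩ.
(Any R1, R2 with R2/(R1+R2) = 0.656 and R1‖R2 ≤ 34.7 kΩ will meet the spec.)

R_th ≤ 34.7 kΩ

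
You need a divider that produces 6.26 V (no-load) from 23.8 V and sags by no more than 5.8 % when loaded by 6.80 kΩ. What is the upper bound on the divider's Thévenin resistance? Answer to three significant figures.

R_th ≤ 419 Ω

Loading drop = R_th/(R_th + R_L) ≤ 0.0580, so R_th ≤ R_L · ε/(1−ε) = 6.80 kΩ × 0.0580/0.9420 = 419 Ω.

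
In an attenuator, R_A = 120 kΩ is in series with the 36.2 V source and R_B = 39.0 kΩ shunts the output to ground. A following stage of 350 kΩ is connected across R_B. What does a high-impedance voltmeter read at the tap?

V_out ≈ 8.19 V

The load sits in parallel with R_B: R_B‖R_L = (39.0 × 350) / (39.0 + 350) = 35.09 kΩ.
V_out = 36.2 × 35.09 / (120 + 35.09) = 36.2 × 35.09/155.1 = 8.19 V.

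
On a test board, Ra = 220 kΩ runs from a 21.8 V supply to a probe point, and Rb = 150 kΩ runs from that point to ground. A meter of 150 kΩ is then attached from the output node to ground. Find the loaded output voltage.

The load sits in parallel with Rb: Rb‖R_L = (150 × 150) / (150 + 150) = 75.00 kΩ.
V_out = 21.8 × 75.00 / (220 + 75.00) = 21.8 × 75.00/295.0 = 5.54 V.

V_out ≈ 5.54 V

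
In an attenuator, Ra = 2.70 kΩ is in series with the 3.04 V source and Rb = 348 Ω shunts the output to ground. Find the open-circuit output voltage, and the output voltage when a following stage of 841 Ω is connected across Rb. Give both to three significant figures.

Open-circuit: V = 3.04 × 348/(2700 + 348) = 0.347 V.
With the load, Rb becomes Rb‖R_L = 246.1 Ω, so V = 3.04 × 246.1/2946 = 0.254 V.

Unloaded: 0.347 V; loaded: 0.254 V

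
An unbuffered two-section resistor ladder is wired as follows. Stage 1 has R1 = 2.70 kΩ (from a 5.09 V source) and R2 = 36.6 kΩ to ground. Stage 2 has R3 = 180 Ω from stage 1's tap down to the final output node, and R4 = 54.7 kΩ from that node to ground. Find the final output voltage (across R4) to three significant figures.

Stage 2 presents R3+R4 = 54880 Ω as a load on stage 1's tap.
Stage 1's lower leg becomes R2‖(R3+R4) = 21960 Ω, so V_mid = 5.09 × 21960/24660 = 4.533 V.
Stage 2 is itself unloaded: V_out = V_mid × R4/(R3+R4) = 4.533 × 54700/54880 = 4.52 V.

V_out ≈ 4.52 V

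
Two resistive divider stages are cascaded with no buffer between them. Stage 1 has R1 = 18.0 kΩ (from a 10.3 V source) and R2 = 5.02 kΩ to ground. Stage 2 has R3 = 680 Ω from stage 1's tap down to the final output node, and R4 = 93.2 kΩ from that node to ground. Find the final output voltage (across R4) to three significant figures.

Stage 2 presents R3+R4 = 93880 Ω as a load on stage 1's tap.
Stage 1's lower leg becomes R2‖(R3+R4) = 4765 Ω, so V_mid = 10.3 × 4765/22770 = 2.156 V.
Stage 2 is itself unloaded: V_out = V_mid × R4/(R3+R4) = 2.156 × 93200/93880 = 2.14 V.

V_out ≈ 2.14 V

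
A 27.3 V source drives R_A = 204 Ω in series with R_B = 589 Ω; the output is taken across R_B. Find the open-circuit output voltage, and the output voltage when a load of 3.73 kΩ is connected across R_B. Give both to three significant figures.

Open-circuit: V = 27.3 × 589/(204 + 589) = 20.3 V.
With the load, R_B becomes R_B‖R_L = 508.7 Ω, so V = 27.3 × 508.7/712.7 = 19.5 V.

Unloaded: 20.3 V; loaded: 19.5 V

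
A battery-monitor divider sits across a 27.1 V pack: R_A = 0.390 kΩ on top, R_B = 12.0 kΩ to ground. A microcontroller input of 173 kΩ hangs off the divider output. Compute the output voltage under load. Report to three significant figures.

The load sits in parallel with R_B: R_B‖R_L = (12000 × 173000) / (12000 + 173000) = 11220 Ω.
V_out = 27.1 × 11220 / (390 + 11220) = 27.1 × 11220/11610 = 26.2 V.
(Unloaded it would have been 26.2 V.)

V_out ≈ 26.2 V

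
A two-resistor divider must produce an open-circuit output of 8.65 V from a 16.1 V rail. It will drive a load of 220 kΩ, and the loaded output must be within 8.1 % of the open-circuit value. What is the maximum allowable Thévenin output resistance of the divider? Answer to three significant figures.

Loading drop = R_th/(R_th + R_L) ≤ 0.0810, so R_th ≤ R_L · ε/(1−ε) = 220 kΩ × 0.0810/0.9190 = 19.4 kΩ.
(Any R1, R2 with R2/(R1+R2) = 0.537 and R1‖R2 ≤ 19.4 kΩ will meet the spec.)

R_th ≤ 19.4 kΩ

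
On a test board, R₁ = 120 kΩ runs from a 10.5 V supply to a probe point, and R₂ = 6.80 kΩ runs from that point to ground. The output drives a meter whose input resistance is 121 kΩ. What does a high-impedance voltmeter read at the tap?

V_out ≈ 0.535 V

The load sits in parallel with R₂: R₂‖R_L = (6.80 × 121) / (6.80 + 121) = 6.438 kΩ.
V_out = 10.5 × 6.438 / (120 + 6.438) = 10.5 × 6.438/126.4 = 0.535 V.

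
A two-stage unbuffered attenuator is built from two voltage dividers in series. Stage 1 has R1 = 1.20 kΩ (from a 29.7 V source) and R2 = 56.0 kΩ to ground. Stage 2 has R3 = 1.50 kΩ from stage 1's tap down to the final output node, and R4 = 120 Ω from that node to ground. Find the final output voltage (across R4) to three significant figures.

Stage 2 presents R3+R4 = 1620 Ω as a load on stage 1's tap.
Stage 1's lower leg becomes R2‖(R3+R4) = 1574 Ω, so V_mid = 29.7 × 1574/2774 = 16.85 V.
Stage 2 is itself unloaded: V_out = V_mid × R4/(R3+R4) = 16.85 × 120/1620 = 1.25 V.

V_out ≈ 1.25 V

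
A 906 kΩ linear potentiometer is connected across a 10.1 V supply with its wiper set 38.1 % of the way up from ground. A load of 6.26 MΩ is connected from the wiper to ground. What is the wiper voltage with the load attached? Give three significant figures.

The wiper splits the pot into (1−α)R = 560.8 kΩ above and αR = 345.2 kΩ below.
Lower section ‖ load = 327.1 kΩ.
V_wiper = 10.1 × 327.1/(560.8 + 327.1) = 3.72 V.

V ≈ 3.72 V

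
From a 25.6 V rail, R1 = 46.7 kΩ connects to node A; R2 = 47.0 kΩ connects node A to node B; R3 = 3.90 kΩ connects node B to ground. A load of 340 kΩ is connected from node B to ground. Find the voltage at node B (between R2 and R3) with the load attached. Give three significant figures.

V ≈ 1.01 V

At node B, R3 is in parallel with the load: R3‖R_L = 3.856 kΩ.
Below node A the resistance is R2 + (R3‖R_L) = 50.86 kΩ, so V_A = 25.6 × 50.86/97.56 = 13.35 V.
Then V_B = V_A × (R3‖R_L)/(R2 + R3‖R_L) = 13.35 × 3.856/50.86 = 1.01 V.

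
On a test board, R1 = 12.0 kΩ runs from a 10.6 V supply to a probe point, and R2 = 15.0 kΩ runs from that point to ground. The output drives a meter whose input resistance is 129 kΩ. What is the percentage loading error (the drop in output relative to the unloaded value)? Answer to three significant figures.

4.91 %

The divider's output (Thévenin) resistance is R1‖R2 = 6.667 kΩ.
Fractional drop under load = R_th/(R_th + R_L) = 6.667 / (6.667 + 129) = 0.04914.
So the output falls by 4.91 %.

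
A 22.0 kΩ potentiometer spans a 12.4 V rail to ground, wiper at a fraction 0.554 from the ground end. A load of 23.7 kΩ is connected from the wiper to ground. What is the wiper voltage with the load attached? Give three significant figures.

The wiper splits the pot into (1−α)R = 9.812 kΩ above and αR = 12.19 kΩ below.
Lower section ‖ load = 8.049 kΩ.
V_wiper = 12.4 × 8.049/(9.812 + 8.049) = 5.59 V.

V ≈ 5.59 V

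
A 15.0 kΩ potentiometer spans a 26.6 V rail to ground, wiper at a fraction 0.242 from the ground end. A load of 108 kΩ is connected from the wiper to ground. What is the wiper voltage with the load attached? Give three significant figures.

V ≈ 6.28 V

The wiper splits the pot into (1−α)R = 11.37 kΩ above and αR = 3.630 kΩ below.
Lower section ‖ load = 3.512 kΩ.
V_wiper = 26.6 × 3.512/(11.37 + 3.512) = 6.28 V.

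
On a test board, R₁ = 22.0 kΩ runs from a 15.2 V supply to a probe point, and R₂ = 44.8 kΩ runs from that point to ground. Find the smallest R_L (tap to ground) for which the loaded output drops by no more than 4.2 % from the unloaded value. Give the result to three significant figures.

R_L(min) ≈ 337 kΩ

Output resistance R_th = R₁‖R₂ = (22.0 × 44.8)/66.80 = 14.75 kΩ.
The fractional drop is R_th/(R_th + R_L); requiring this ≤ 0.0420 gives R_L ≥ R_th(1/0.0420 − 1) = 14.75 × 22.81 = 337 kΩ.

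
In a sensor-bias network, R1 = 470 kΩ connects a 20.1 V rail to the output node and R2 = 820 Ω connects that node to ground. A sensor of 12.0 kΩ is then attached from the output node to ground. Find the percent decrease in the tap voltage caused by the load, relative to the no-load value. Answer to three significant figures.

The divider's output (Thévenin) resistance is R1‖R2 = 818.6 Ω.
Fractional drop under load = R_th/(R_th + R_L) = 818.6 / (818.6 + 12000) = 0.06386.
So the output falls by 6.39 %.

6.39 %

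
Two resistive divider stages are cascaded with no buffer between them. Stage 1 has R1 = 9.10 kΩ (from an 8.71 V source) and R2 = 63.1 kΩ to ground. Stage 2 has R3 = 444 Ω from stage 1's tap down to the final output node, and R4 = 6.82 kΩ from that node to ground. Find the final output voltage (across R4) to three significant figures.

V_out ≈ 3.41 V

Stage 2 presents R3+R4 = 7264 Ω as a load on stage 1's tap.
Stage 1's lower leg becomes R2‖(R3+R4) = 6514 Ω, so V_mid = 8.71 × 6514/15610 = 3.634 V.
Stage 2 is itself unloaded: V_out = V_mid × R4/(R3+R4) = 3.634 × 6820/7264 = 3.41 V.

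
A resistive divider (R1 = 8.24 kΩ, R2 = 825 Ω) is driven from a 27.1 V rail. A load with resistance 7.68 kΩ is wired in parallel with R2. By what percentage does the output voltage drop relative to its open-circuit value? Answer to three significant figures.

Unloaded V = 27.1 × 825/9065 = 2.4664 V.
Loaded: R2‖R_L = 745.0 Ω, giving V = 27.1 × 745.0/8985 = 2.2469 V.
Drop = (2.4664 − 2.2469) / 2.4664 = 8.90 %.

8.90 %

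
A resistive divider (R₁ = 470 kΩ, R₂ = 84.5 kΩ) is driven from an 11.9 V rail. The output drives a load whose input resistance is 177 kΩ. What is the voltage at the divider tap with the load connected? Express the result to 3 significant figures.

V_out ≈ 1.29 V

The load sits in parallel with R₂: R₂‖R_L = (84.5 × 177) / (84.5 + 177) = 57.20 kΩ.
V_out = 11.9 × 57.20 / (470 + 57.20) = 11.9 × 57.20/527.2 = 1.29 V.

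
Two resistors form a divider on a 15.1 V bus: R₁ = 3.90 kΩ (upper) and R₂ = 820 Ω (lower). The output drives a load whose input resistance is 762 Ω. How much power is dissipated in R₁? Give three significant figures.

P ≈ 48.2 mW

Total resistance from the source is R₁ + (R₂‖R_L) = 4295 Ω, so I = 15.1/4295 Ω = 3.516 mA.
P = I²·R₁ = (3.516 mA)² × 3.90 kΩ = 48.2 mW.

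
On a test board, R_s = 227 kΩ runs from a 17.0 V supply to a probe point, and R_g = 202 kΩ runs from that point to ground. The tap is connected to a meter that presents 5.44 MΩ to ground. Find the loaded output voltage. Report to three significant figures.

V_out ≈ 7.85 V

The load sits in parallel with R_g: R_g‖R_L = (202 × 5440) / (202 + 5440) = 194.8 kΩ.
V_out = 17.0 × 194.8 / (227 + 194.8) = 17.0 × 194.8/421.8 = 7.85 V.
(Unloaded it would have been 8.00 V.)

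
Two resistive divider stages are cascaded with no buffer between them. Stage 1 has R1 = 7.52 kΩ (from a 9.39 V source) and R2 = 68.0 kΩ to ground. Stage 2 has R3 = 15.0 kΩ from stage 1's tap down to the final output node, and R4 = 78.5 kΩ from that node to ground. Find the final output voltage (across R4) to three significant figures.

V_out ≈ 6.62 V

Stage 2 presents R3+R4 = 93.50 kΩ as a load on stage 1's tap.
Stage 1's lower leg becomes R2‖(R3+R4) = 39.37 kΩ, so V_mid = 9.39 × 39.37/46.89 = 7.884 V.
Stage 2 is itself unloaded: V_out = V_mid × R4/(R3+R4) = 7.884 × 78.5/93.50 = 6.62 V.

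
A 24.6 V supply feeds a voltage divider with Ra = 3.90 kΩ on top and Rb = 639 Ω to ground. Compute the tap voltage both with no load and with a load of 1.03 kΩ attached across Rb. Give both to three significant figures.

Unloaded: 3.46 V; loaded: 2.26 V

Open-circuit: V = 24.6 × 639/(3900 + 639) = 3.46 V.
With the load, Rb becomes Rb‖R_L = 394.3 Ω, so V = 24.6 × 394.3/4294 = 2.26 V.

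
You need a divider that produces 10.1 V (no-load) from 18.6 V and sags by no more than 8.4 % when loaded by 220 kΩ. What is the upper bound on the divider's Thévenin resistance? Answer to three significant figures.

R_th ≤ 20.2 kΩ

Loading drop = R_th/(R_th + R_L) ≤ 0.0840, so R_th ≤ R_L · ε/(1−ε) = 220 kΩ × 0.0840/0.9160 = 20.2 kΩ.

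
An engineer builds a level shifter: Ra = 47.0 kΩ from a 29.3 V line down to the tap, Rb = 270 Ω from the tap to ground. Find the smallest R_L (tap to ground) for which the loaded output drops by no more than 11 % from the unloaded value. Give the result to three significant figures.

R_L(min) ≈ 2.17 kΩ

Output resistance R_th = Ra‖Rb = (47000 × 270)/47270 = 268.5 Ω.
The fractional drop is R_th/(R_th + R_L); requiring this ≤ 0.110 gives R_L ≥ R_th(1/0.110 − 1) = 268.5 × 8.091 = 2.17 kΩ.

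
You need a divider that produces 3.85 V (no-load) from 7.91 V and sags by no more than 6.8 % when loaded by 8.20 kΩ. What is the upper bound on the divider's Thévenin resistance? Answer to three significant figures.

Loading drop = R_th/(R_th + R_L) ≤ 0.0680, so R_th ≤ R_L · ε/(1−ε) = 8.20 kΩ × 0.0680/0.9320 = 598 Ω.
(Any R1, R2 with R2/(R1+R2) = 0.487 and R1‖R2 ≤ 598 Ω will meet the spec.)

R_th ≤ 598 Ω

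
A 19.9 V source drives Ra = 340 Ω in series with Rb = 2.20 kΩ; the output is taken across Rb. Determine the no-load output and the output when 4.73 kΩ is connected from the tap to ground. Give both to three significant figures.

Unloaded: 17.2 V; loaded: 16.2 V

Open-circuit: V = 19.9 × 2200/(340 + 2200) = 17.2 V.
With the load, Rb becomes Rb‖R_L = 1502 Ω, so V = 19.9 × 1502/1842 = 16.2 V.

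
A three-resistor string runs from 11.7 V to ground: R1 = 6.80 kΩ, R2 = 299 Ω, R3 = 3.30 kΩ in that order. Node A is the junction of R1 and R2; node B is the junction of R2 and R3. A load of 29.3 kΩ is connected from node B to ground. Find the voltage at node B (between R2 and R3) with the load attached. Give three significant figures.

V ≈ 3.45 V

At node B, R3 is in parallel with the load: R3‖R_L = 2966 Ω.
Below node A the resistance is R2 + (R3‖R_L) = 3265 Ω, so V_A = 11.7 × 3265/10060 = 3.795 V.
Then V_B = V_A × (R3‖R_L)/(R2 + R3‖R_L) = 3.795 × 2966/3265 = 3.45 V.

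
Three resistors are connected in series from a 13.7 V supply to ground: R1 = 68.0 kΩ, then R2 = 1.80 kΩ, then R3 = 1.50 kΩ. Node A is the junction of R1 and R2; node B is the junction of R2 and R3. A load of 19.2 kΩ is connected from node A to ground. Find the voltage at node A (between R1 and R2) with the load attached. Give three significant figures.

Below node A the series string R2+R3 = 3.300 kΩ sits in parallel with the 19.2 kΩ load: 2.816 kΩ.
V_A = 13.7 × 2.816/(68.0 + 2.816) = 0.545 V.

V ≈ 0.545 V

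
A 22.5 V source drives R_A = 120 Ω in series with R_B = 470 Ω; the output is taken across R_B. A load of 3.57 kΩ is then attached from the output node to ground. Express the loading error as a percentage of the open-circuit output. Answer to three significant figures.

2.61 %

The divider's output (Thévenin) resistance is R_A‖R_B = 95.59 Ω.
Fractional drop under load = R_th/(R_th + R_L) = 95.59 / (95.59 + 3570) = 0.02608.
So the output falls by 2.61 %.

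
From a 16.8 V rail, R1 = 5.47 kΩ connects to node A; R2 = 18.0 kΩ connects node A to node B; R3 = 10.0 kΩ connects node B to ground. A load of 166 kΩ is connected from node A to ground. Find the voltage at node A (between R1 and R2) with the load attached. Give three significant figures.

Below node A the series string R2+R3 = 28.00 kΩ sits in parallel with the 166 kΩ load: 23.96 kΩ.
V_A = 16.8 × 23.96/(5.47 + 23.96) = 13.7 V.

V ≈ 13.7 V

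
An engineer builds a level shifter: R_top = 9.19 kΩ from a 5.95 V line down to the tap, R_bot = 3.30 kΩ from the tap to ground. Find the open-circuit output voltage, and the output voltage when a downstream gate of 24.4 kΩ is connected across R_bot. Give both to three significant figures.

Unloaded: 1.57 V; loaded: 1.43 V

Open-circuit: V = 5.95 × 3.30/(9.19 + 3.30) = 1.57 V.
With the load, R_bot becomes R_bot‖R_L = 2.907 kΩ, so V = 5.95 × 2.907/12.10 = 1.43 V.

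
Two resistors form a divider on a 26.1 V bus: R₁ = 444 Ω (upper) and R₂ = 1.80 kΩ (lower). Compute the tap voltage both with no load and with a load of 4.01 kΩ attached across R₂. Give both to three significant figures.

Unloaded: 20.9 V; loaded: 19.2 V

Open-circuit: V = 26.1 × 1800/(444 + 1800) = 20.9 V.
With the load, R₂ becomes R₂‖R_L = 1242 Ω, so V = 26.1 × 1242/1686 = 19.2 V.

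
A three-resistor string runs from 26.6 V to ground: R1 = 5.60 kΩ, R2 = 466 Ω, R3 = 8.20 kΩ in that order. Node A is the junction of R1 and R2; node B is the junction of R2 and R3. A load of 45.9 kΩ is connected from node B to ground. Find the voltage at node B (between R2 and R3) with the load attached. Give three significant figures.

At node B, R3 is in parallel with the load: R3‖R_L = 6957 Ω.
Below node A the resistance is R2 + (R3‖R_L) = 7423 Ω, so V_A = 26.6 × 7423/13020 = 15.16 V.
Then V_B = V_A × (R3‖R_L)/(R2 + R3‖R_L) = 15.16 × 6957/7423 = 14.2 V.

V ≈ 14.2 V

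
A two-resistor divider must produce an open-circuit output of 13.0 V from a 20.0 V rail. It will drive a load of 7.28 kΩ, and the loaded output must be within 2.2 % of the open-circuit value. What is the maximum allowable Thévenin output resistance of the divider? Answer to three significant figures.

R_th ≤ 164 Ω

Loading drop = R_th/(R_th + R_L) ≤ 0.0220, so R_th ≤ R_L · ε/(1−ε) = 7.28 kΩ × 0.0220/0.9780 = 164 Ω.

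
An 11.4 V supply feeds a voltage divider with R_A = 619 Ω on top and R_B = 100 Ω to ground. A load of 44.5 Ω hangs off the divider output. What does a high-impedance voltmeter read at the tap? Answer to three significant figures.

The load sits in parallel with R_B: R_B‖R_L = (100 × 44.5) / (100 + 44.5) = 30.80 Ω.
V_out = 11.4 × 30.80 / (619 + 30.80) = 11.4 × 30.80/649.8 = 0.540 V.

V_out ≈ 0.540 V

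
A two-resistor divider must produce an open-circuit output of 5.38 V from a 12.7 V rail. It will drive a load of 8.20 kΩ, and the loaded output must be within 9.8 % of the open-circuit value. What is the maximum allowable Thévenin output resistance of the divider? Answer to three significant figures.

R_th ≤ 891 Ω

Loading drop = R_th/(R_th + R_L) ≤ 0.0980, so R_th ≤ R_L · ε/(1−ε) = 8.20 kΩ × 0.0980/0.9020 = 891 Ω.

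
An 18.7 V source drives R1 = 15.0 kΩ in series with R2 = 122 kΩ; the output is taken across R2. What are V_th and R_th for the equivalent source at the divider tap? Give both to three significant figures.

V_th is the open-circuit tap voltage: 18.7 × 122/(15.0 + 122) = 16.7 V.
With the supply zeroed, R1 and R2 appear in parallel from the tap: R_th = R1‖R2 = (15.0 × 122)/137.0 = 13.4 kΩ.

V_th = 16.7 V, R_th = 13.4 kΩ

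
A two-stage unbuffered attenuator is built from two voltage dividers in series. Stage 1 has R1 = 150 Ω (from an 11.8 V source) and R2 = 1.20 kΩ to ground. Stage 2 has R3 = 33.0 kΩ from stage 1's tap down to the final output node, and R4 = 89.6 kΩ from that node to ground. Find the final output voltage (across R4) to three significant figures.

V_out ≈ 7.66 V

Stage 2 presents R3+R4 = 122600 Ω as a load on stage 1's tap.
Stage 1's lower leg becomes R2‖(R3+R4) = 1188 Ω, so V_mid = 11.8 × 1188/1338 = 10.48 V.
Stage 2 is itself unloaded: V_out = V_mid × R4/(R3+R4) = 10.48 × 89600/122600 = 7.66 V.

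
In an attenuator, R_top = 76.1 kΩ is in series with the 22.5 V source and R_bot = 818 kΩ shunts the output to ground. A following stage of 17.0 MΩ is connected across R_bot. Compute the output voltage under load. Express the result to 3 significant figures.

The load sits in parallel with R_bot: R_bot‖R_L = (818 × 17000) / (818 + 17000) = 780.4 kΩ.
V_out = 22.5 × 780.4 / (76.1 + 780.4) = 22.5 × 780.4/856.5 = 20.5 V.

V_out ≈ 20.5 V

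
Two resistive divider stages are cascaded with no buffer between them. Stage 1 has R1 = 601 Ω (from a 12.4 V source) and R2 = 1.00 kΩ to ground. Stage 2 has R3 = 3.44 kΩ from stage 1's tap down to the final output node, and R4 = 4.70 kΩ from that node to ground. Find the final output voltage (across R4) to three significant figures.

Stage 2 presents R3+R4 = 8140 Ω as a load on stage 1's tap.
Stage 1's lower leg becomes R2‖(R3+R4) = 890.6 Ω, so V_mid = 12.4 × 890.6/1492 = 7.404 V.
Stage 2 is itself unloaded: V_out = V_mid × R4/(R3+R4) = 7.404 × 4700/8140 = 4.27 V.

V_out ≈ 4.27 V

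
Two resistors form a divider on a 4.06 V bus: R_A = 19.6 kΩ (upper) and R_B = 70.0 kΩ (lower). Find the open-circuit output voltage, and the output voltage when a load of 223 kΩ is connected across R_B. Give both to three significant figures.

Open-circuit: V = 4.06 × 70.0/(19.6 + 70.0) = 3.17 V.
With the load, R_B becomes R_B‖R_L = 53.28 kΩ, so V = 4.06 × 53.28/72.88 = 2.97 V.

Unloaded: 3.17 V; loaded: 2.97 V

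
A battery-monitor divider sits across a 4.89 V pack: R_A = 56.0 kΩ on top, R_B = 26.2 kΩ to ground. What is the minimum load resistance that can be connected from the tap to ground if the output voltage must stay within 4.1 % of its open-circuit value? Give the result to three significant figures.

Output resistance R_th = R_A‖R_B = (56.0 × 26.2)/82.20 = 17.85 kΩ.
The fractional drop is R_th/(R_th + R_L); requiring this ≤ 0.0410 gives R_L ≥ R_th(1/0.0410 − 1) = 17.85 × 23.39 = 417 kΩ.

R_L(min) ≈ 417 kΩ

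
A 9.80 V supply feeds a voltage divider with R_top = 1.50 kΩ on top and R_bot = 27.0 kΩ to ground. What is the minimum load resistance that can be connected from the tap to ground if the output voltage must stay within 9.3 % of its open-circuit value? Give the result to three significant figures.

Output resistance R_th = R_top‖R_bot = (1.50 × 27.0)/28.50 = 1.421 kΩ.
The fractional drop is R_th/(R_th + R_L); requiring this ≤ 0.0930 gives R_L ≥ R_th(1/0.0930 − 1) = 1.421 × 9.753 = 13.9 kΩ.

R_L(min) ≈ 13.9 kΩ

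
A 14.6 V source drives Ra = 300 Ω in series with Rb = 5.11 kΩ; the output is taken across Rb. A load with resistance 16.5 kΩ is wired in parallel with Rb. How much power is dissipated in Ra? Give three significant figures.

P ≈ 3.62 mW

Total resistance from the source is Ra + (Rb‖R_L) = 4202 Ω, so I = 14.6/4202 Ω = 3.475 mA.
P = I²·Ra = (3.475 mA)² × 300 Ω = 3.62 mW.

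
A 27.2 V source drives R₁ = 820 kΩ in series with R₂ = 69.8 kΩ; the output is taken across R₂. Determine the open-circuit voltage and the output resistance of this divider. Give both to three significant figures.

V_th is the open-circuit tap voltage: 27.2 × 69.8/(820 + 69.8) = 2.13 V.
With the supply zeroed, R₁ and R₂ appear in parallel from the tap: R_th = R₁‖R₂ = (820 × 69.8)/889.8 = 64.3 kΩ.

V_th = 2.13 V, R_th = 64.3 kΩ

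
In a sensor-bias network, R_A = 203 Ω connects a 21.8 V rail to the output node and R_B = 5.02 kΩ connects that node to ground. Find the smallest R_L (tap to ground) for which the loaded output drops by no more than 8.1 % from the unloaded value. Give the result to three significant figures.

R_L(min) ≈ 2.21 kΩ

Output resistance R_th = R_A‖R_B = (203 × 5020)/5223 = 195.1 Ω.
The fractional drop is R_th/(R_th + R_L); requiring this ≤ 0.0810 gives R_L ≥ R_th(1/0.0810 − 1) = 195.1 × 11.35 = 2.21 kΩ.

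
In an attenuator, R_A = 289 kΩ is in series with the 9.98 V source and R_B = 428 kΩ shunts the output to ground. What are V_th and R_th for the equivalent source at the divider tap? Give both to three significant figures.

V_th is the open-circuit tap voltage: 9.98 × 428/(289 + 428) = 5.96 V.
With the supply zeroed, R_A and R_B appear in parallel from the tap: R_th = R_A‖R_B = (289 × 428)/717.0 = 173 kΩ.

V_th = 5.96 V, R_th = 173 kΩ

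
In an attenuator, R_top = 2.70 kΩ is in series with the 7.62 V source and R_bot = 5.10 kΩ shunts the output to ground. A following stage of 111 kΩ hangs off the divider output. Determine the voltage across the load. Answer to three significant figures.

The load sits in parallel with R_bot: R_bot‖R_L = (5.10 × 111) / (5.10 + 111) = 4.876 kΩ.
V_out = 7.62 × 4.876 / (2.70 + 4.876) = 7.62 × 4.876/7.576 = 4.90 V.
(Unloaded it would have been 4.98 V.)

V_out ≈ 4.90 V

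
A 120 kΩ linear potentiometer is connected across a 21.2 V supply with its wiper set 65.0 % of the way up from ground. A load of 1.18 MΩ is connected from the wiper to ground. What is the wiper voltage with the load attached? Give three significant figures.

V ≈ 13.5 V

The wiper splits the pot into (1−α)R = 42.00 kΩ above and αR = 78.00 kΩ below.
Lower section ‖ load = 73.16 kΩ.
V_wiper = 21.2 × 73.16/(42.00 + 73.16) = 13.5 V.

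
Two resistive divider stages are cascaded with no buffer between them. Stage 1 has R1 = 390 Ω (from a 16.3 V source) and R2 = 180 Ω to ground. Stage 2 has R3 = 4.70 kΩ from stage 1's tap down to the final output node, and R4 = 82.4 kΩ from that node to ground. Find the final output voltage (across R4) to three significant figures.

V_out ≈ 4.86 V

Stage 2 presents R3+R4 = 87100 Ω as a load on stage 1's tap.
Stage 1's lower leg becomes R2‖(R3+R4) = 179.6 Ω, so V_mid = 16.3 × 179.6/569.6 = 5.140 V.
Stage 2 is itself unloaded: V_out = V_mid × R4/(R3+R4) = 5.140 × 82400/87100 = 4.86 V.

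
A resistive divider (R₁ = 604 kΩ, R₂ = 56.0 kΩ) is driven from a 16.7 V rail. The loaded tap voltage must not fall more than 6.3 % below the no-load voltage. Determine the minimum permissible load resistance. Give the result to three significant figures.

Output resistance R_th = R₁‖R₂ = (604 × 56.0)/660.0 = 51.25 kΩ.
The fractional drop is R_th/(R_th + R_L); requiring this ≤ 0.0630 gives R_L ≥ R_th(1/0.0630 − 1) = 51.25 × 14.87 = 762 kΩ.

R_L(min) ≈ 762 kΩ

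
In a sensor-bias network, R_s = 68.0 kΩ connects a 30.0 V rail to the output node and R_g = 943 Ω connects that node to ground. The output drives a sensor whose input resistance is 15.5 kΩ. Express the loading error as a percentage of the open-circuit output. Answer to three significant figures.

5.66 %

The divider's output (Thévenin) resistance is R_s‖R_g = 930.1 Ω.
Fractional drop under load = R_th/(R_th + R_L) = 930.1 / (930.1 + 15500) = 0.05661.
So the output falls by 5.66 %.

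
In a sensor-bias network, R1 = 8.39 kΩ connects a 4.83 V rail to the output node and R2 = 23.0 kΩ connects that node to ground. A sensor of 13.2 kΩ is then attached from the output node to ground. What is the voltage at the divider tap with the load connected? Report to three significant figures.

The load sits in parallel with R2: R2‖R_L = (23.0 × 13.2) / (23.0 + 13.2) = 8.387 kΩ.
V_out = 4.83 × 8.387 / (8.39 + 8.387) = 4.83 × 8.387/16.78 = 2.41 V.
(Unloaded it would have been 3.54 V.)

V_out ≈ 2.41 V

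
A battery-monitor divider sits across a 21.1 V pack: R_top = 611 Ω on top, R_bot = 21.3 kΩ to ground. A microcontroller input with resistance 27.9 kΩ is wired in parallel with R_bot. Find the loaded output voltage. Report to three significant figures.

V_out ≈ 20.1 V

The load sits in parallel with R_bot: R_bot‖R_L = (21300 × 27900) / (21300 + 27900) = 12080 Ω.
V_out = 21.1 × 12080 / (611 + 12080) = 21.1 × 12080/12690 = 20.1 V.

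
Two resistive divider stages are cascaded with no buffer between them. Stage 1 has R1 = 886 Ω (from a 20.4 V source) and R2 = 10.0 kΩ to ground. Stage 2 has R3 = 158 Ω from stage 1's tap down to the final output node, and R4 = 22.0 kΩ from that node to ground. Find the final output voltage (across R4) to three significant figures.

Stage 2 presents R3+R4 = 22160 Ω as a load on stage 1's tap.
Stage 1's lower leg becomes R2‖(R3+R4) = 6890 Ω, so V_mid = 20.4 × 6890/7776 = 18.08 V.
Stage 2 is itself unloaded: V_out = V_mid × R4/(R3+R4) = 18.08 × 22000/22160 = 17.9 V.

V_out ≈ 17.9 V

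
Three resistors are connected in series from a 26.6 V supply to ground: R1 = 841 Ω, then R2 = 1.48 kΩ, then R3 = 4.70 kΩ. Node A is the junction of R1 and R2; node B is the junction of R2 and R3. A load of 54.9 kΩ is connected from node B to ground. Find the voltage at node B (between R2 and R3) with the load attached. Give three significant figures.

At node B, R3 is in parallel with the load: R3‖R_L = 4329 Ω.
Below node A the resistance is R2 + (R3‖R_L) = 5809 Ω, so V_A = 26.6 × 5809/6650 = 23.24 V.
Then V_B = V_A × (R3‖R_L)/(R2 + R3‖R_L) = 23.24 × 4329/5809 = 17.3 V.

V ≈ 17.3 V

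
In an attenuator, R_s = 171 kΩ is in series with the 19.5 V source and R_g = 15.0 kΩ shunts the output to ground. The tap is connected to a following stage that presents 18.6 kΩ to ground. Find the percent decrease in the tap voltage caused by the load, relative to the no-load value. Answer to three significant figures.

Unloaded V = 19.5 × 15.0/186.0 = 1.573 V.
Loaded: R_g‖R_L = 8.304 kΩ, giving V = 19.5 × 8.304/179.3 = 0.9030 V.
Drop = (1.573 − 0.9030) / 1.573 = 42.6 %.

42.6 %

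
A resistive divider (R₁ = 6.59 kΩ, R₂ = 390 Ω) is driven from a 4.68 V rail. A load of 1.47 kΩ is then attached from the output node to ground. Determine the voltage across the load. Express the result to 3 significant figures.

V_out ≈ 0.209 V

The load sits in parallel with R₂: R₂‖R_L = (390 × 1470) / (390 + 1470) = 308.2 Ω.
V_out = 4.68 × 308.2 / (6590 + 308.2) = 4.68 × 308.2/6898 = 0.209 V.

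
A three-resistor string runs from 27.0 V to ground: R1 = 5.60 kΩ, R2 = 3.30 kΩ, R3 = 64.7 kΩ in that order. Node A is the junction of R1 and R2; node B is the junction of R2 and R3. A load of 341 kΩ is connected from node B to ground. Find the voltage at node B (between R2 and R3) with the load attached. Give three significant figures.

At node B, R3 is in parallel with the load: R3‖R_L = 54.38 kΩ.
Below node A the resistance is R2 + (R3‖R_L) = 57.68 kΩ, so V_A = 27.0 × 57.68/63.28 = 24.61 V.
Then V_B = V_A × (R3‖R_L)/(R2 + R3‖R_L) = 24.61 × 54.38/57.68 = 23.2 V.

V ≈ 23.2 V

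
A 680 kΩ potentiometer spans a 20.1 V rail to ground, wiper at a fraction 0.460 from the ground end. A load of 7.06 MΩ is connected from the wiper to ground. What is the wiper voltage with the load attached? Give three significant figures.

The wiper splits the pot into (1−α)R = 367.2 kΩ above and αR = 312.8 kΩ below.
Lower section ‖ load = 299.5 kΩ.
V_wiper = 20.1 × 299.5/(367.2 + 299.5) = 9.03 V.

V ≈ 9.03 V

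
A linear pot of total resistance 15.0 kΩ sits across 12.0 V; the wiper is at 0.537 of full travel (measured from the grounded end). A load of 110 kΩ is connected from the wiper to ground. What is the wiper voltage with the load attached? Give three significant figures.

The wiper splits the pot into (1−α)R = 6.945 kΩ above and αR = 8.055 kΩ below.
Lower section ‖ load = 7.505 kΩ.
V_wiper = 12.0 × 7.505/(6.945 + 7.505) = 6.23 V.

V ≈ 6.23 V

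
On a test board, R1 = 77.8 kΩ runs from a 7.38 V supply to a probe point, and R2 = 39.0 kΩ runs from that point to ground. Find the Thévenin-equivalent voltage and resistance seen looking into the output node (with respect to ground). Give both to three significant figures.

V_th = 2.46 V, R_th = 26.0 kΩ

V_th is the open-circuit tap voltage: 7.38 × 39.0/(77.8 + 39.0) = 2.46 V.
With the supply zeroed, R1 and R2 appear in parallel from the tap: R_th = R1‖R2 = (77.8 × 39.0)/116.8 = 26.0 kΩ.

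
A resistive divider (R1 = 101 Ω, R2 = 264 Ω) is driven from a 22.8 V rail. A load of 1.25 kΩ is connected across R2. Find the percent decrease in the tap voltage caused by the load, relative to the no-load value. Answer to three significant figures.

The divider's output (Thévenin) resistance is R1‖R2 = 73.05 Ω.
Fractional drop under load = R_th/(R_th + R_L) = 73.05 / (73.05 + 1250) = 0.05521.
So the output falls by 5.52 %.

5.52 %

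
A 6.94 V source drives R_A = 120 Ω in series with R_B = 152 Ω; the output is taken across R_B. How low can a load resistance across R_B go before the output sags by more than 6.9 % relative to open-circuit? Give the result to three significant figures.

R_L(min) ≈ 905 Ω

Output resistance R_th = R_A‖R_B = (120 × 152)/272.0 = 67.06 Ω.
The fractional drop is R_th/(R_th + R_L); requiring this ≤ 0.0690 gives R_L ≥ R_th(1/0.0690 − 1) = 67.06 × 13.49 = 905 Ω.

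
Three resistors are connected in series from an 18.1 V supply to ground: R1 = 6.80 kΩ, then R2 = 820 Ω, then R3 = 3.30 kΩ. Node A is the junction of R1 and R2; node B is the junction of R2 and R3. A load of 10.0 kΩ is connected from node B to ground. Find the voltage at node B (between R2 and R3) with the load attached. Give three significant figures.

V ≈ 4.45 V

At node B, R3 is in parallel with the load: R3‖R_L = 2481 Ω.
Below node A the resistance is R2 + (R3‖R_L) = 3301 Ω, so V_A = 18.1 × 3301/10100 = 5.915 V.
Then V_B = V_A × (R3‖R_L)/(R2 + R3‖R_L) = 5.915 × 2481/3301 = 4.45 V.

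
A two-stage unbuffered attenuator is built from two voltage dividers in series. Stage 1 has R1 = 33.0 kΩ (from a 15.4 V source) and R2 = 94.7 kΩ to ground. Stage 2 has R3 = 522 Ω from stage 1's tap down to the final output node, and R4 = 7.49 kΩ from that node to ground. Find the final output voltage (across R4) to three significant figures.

Stage 2 presents R3+R4 = 8012 Ω as a load on stage 1's tap.
Stage 1's lower leg becomes R2‖(R3+R4) = 7387 Ω, so V_mid = 15.4 × 7387/40390 = 2.817 V.
Stage 2 is itself unloaded: V_out = V_mid × R4/(R3+R4) = 2.817 × 7490/8012 = 2.63 V.

V_out ≈ 2.63 V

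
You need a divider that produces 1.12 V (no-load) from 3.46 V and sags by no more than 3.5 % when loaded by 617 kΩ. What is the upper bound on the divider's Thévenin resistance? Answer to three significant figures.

R_th ≤ 22.4 kΩ

Loading drop = R_th/(R_th + R_L) ≤ 0.0350, so R_th ≤ R_L · ε/(1−ε) = 617 kΩ × 0.0350/0.9650 = 22.4 kΩ.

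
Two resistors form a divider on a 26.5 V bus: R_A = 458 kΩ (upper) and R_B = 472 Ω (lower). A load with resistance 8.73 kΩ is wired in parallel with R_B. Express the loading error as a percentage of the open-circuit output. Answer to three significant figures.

5.12 %

The divider's output (Thévenin) resistance is R_A‖R_B = 471.5 Ω.
Fractional drop under load = R_th/(R_th + R_L) = 471.5 / (471.5 + 8730) = 0.05124.
So the output falls by 5.12 %.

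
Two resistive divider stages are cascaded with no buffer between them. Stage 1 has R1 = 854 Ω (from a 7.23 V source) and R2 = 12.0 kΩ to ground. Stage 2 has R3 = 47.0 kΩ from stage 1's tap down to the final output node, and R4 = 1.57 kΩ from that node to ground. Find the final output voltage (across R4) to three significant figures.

V_out ≈ 0.215 V

Stage 2 presents R3+R4 = 48570 Ω as a load on stage 1's tap.
Stage 1's lower leg becomes R2‖(R3+R4) = 9623 Ω, so V_mid = 7.23 × 9623/10480 = 6.641 V.
Stage 2 is itself unloaded: V_out = V_mid × R4/(R3+R4) = 6.641 × 1570/48570 = 0.215 V.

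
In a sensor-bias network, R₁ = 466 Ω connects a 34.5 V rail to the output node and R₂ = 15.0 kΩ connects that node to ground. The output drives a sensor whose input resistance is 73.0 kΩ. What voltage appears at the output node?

The load sits in parallel with R₂: R₂‖R_L = (15000 × 73000) / (15000 + 73000) = 12440 Ω.
V_out = 34.5 × 12440 / (466 + 12440) = 34.5 × 12440/12910 = 33.3 V.

V_out ≈ 33.3 V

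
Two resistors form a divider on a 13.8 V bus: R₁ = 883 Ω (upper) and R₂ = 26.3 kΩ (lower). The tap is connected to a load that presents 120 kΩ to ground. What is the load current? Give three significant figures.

R₂‖R_L = 21570 Ω; V_out = 13.8 × 21570/22460 = 13.26 V.
I_L = V_out / R_L = 13.26 / 120 kΩ = 0.110 mA.

I_L ≈ 0.110 mA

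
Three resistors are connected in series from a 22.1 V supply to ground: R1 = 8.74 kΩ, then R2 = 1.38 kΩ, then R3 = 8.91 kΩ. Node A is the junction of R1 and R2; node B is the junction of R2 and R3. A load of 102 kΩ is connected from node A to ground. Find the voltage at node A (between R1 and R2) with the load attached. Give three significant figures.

Below node A the series string R2+R3 = 10.29 kΩ sits in parallel with the 102 kΩ load: 9.347 kΩ.
V_A = 22.1 × 9.347/(8.74 + 9.347) = 11.4 V.

V ≈ 11.4 V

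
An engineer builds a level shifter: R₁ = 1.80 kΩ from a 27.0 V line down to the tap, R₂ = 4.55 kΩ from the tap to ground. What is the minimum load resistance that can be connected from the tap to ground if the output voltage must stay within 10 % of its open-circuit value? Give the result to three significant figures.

R_L(min) ≈ 11.6 kΩ

Output resistance R_th = R₁‖R₂ = (1.80 × 4.55)/6.350 = 1.290 kΩ.
The fractional drop is R_th/(R_th + R_L); requiring this ≤ 0.100 gives R_L ≥ R_th(1/0.100 − 1) = 1.290 × 9.000 = 11.6 kΩ.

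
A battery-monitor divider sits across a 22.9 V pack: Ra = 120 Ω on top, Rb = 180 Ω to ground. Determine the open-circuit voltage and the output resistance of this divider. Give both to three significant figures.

V_th = 13.7 V, R_th = 72.0 Ω

V_th is the open-circuit tap voltage: 22.9 × 180/(120 + 180) = 13.7 V.
With the supply zeroed, Ra and Rb appear in parallel from the tap: R_th = Ra‖Rb = (120 × 180)/300.0 = 72.0 Ω.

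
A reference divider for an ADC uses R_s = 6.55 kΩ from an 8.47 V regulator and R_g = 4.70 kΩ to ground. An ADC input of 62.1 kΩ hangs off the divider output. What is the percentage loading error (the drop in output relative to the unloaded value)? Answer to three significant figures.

The divider's output (Thévenin) resistance is R_s‖R_g = 2.736 kΩ.
Fractional drop under load = R_th/(R_th + R_L) = 2.736 / (2.736 + 62.1) = 0.04221.
So the output falls by 4.22 %.

4.22 %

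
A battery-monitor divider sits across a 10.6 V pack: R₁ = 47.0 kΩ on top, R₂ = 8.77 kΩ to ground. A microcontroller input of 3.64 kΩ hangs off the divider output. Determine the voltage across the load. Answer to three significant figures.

V_out ≈ 0.550 V

The load sits in parallel with R₂: R₂‖R_L = (8.77 × 3.64) / (8.77 + 3.64) = 2.572 kΩ.
V_out = 10.6 × 2.572 / (47.0 + 2.572) = 10.6 × 2.572/49.57 = 0.550 V.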